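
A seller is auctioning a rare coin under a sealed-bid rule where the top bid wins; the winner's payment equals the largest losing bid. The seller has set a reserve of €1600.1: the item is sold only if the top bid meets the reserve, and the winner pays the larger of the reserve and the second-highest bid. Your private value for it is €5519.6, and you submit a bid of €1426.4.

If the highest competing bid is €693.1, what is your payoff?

€0

Your bid €1426.4 is the highest bid but falls below the reserve €1600.1, so the item goes unsold. Payoff €0.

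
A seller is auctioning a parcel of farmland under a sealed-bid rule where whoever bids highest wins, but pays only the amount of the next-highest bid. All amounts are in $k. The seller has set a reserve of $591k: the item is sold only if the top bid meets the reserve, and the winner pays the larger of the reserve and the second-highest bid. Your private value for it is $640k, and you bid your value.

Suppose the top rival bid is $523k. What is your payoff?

$49k

Your bid $640k is the highest and exceeds the reserve.
Price = max(second-highest bid, reserve) = max($523k, $591k) = $591k.
Payoff = $640k − $591k = $49k.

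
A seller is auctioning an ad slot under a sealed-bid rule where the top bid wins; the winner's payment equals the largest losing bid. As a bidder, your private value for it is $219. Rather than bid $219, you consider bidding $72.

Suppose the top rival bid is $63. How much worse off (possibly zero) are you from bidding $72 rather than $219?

$0

Bidding your value $219: you win (since $219 > $63) and pay $63. Payoff $156.
Bidding $72: you win and pay $63. Payoff $219 − $63 = $156.
Difference = $156 − $156 = $0; both bids lead to the same outcome because the competing bid is below both your value and your alternative bid.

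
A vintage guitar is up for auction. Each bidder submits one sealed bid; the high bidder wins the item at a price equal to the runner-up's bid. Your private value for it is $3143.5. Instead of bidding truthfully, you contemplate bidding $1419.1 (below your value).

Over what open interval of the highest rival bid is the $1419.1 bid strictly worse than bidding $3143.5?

($1419.1, $3143.5)

If the competing bid is below $1419.1, both bids win at the same price — no difference.
If it is above $3143.5, both bids lose — no difference.
If it lies strictly between $1419.1 and $3143.5, bidding your value wins at a price below your value (positive payoff) while bidding $1419.1 loses (payoff 0).
So the deviation strictly hurts on the open interval ($1419.1, $3143.5).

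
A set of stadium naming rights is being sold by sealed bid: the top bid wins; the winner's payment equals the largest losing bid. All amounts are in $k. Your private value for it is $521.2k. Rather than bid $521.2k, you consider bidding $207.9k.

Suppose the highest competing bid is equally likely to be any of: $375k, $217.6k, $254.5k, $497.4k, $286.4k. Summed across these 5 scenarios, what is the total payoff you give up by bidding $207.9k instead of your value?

The deviation costs you only when the competing bid falls strictly between $207.9k and $521.2k; elsewhere both bids give the same outcome.
$375k: truthful payoff $146.2k, deviation payoff $0k → loss $146.2k.
$217.6k: truthful payoff $303.6k, deviation payoff $0k → loss $303.6k.
$254.5k: truthful payoff $266.7k, deviation payoff $0k → loss $266.7k.
$497.4k: truthful payoff $23.8k, deviation payoff $0k → loss $23.8k.
$286.4k: truthful payoff $234.8k, deviation payoff $0k → loss $234.8k.
Total loss = $146.2k + $303.6k + $266.7k + $23.8k + $234.8k = $975.1k.

$975.1k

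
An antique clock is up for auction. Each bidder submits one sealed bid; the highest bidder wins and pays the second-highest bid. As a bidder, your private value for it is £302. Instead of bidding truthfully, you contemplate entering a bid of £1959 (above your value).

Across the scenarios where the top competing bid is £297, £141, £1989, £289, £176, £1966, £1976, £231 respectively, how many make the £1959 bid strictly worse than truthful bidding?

0

The deviation hurts exactly when the highest competing bid lies strictly between £302 and £1959 — overbidding then wins at a price above your value.
£297: below both → same outcome either way.
£141: below both → same outcome either way.
£1989: above both → same outcome either way.
£289: below both → same outcome either way.
£176: below both → same outcome either way.
£1966: above both → same outcome either way.
£1976: above both → same outcome either way.
£231: below both → same outcome either way.
Count: 0.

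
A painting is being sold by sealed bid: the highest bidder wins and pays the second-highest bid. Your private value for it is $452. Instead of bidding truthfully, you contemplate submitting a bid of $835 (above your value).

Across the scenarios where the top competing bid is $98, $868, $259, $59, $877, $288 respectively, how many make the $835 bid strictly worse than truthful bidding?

0

The deviation hurts exactly when the highest competing bid lies strictly between $452 and $835 — overbidding then wins at a price above your value.
$98: below both → same outcome either way.
$868: above both → same outcome either way.
$259: below both → same outcome either way.
$59: below both → same outcome either way.
$877: above both → same outcome either way.
$288: below both → same outcome either way.
Count: 0.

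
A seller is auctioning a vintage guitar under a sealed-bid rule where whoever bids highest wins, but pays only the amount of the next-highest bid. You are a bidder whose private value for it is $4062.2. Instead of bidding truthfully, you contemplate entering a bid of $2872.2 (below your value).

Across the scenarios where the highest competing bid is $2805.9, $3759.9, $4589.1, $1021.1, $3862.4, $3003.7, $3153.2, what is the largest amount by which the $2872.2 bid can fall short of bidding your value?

$1058.5

$2805.9: same outcome either way → loss $0.
$3759.9: truthful gives $302.3, deviation gives $0 → loss $302.3.
$4589.1: same outcome either way → loss $0.
$1021.1: same outcome either way → loss $0.
$3862.4: truthful gives $199.8, deviation gives $0 → loss $199.8.
$3003.7: truthful gives $1058.5, deviation gives $0 → loss $1058.5.
$3153.2: truthful gives $909, deviation gives $0 → loss $909.
Maximum loss: $1058.5.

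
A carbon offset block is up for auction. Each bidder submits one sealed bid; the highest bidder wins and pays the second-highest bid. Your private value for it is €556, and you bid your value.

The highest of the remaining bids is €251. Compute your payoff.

Your bid €556 exceeds the highest competing bid €251, so you win.
In a second-price auction the winner pays the second-highest bid, €251.
Payoff = value − price = €556 − €251 = €305.

€305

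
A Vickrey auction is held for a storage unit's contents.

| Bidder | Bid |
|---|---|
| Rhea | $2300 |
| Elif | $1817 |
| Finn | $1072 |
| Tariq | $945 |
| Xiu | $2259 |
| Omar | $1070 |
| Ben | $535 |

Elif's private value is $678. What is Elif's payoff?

$0

Highest bid: Rhea at $2300, so Rhea wins.
Second-highest bid: Xiu at $2259 — that is the price the winner pays.
Elif did not win, so Elif pays nothing and receives nothing: payoff $0.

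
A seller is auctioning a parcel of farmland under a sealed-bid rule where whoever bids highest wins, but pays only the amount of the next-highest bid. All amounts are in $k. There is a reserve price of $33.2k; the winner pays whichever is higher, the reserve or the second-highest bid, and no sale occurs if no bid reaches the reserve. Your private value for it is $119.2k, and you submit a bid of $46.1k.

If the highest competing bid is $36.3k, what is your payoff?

Your bid $46.1k is the highest and exceeds the reserve.
Price = max(second-highest bid, reserve) = max($36.3k, $33.2k) = $36.3k.
Payoff = $119.2k − $36.3k = $82.9k.

$82.9k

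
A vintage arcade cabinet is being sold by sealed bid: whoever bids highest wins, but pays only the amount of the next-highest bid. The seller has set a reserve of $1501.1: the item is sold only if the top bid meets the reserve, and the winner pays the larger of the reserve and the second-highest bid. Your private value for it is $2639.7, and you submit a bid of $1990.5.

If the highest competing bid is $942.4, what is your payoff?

$1138.6

Your bid $1990.5 is the highest and exceeds the reserve.
Price = max(second-highest bid, reserve) = max($942.4, $1501.1) = $1501.1.
Payoff = $2639.7 − $1501.1 = $1138.6.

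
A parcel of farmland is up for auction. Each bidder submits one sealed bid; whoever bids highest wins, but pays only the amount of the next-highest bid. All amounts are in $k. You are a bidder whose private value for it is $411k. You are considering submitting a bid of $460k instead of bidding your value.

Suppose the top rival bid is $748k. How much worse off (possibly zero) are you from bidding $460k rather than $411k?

Bidding your value $411k: you lose (since $411k < $748k). Payoff $0k.
Bidding $460k: you lose. Payoff $0k.
Difference = $0k − $0k = $0k; both bids lead to the same outcome because the competing bid is above both your value and your alternative bid.

$0k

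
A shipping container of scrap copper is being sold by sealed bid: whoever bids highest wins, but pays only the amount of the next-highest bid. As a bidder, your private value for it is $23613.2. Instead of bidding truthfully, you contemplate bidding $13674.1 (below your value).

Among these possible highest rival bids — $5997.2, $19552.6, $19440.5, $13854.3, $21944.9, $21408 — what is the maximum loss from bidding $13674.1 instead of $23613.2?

$5997.2: same outcome either way → loss $0.
$19552.6: truthful gives $4060.6, deviation gives $0 → loss $4060.6.
$19440.5: truthful gives $4172.7, deviation gives $0 → loss $4172.7.
$13854.3: truthful gives $9758.9, deviation gives $0 → loss $9758.9.
$21944.9: truthful gives $1668.3, deviation gives $0 → loss $1668.3.
$21408: truthful gives $2205.2, deviation gives $0 → loss $2205.2.
Maximum loss: $9758.9.

$9758.9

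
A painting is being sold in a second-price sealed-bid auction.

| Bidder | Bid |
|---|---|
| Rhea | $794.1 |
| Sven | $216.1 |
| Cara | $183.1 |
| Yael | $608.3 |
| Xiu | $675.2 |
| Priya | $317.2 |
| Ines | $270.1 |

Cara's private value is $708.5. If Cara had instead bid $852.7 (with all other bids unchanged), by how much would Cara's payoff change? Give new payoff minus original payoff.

The highest bid among the other bidders is $794.1; Cara's bid doesn't change that.
Original bid $183.1: Cara is not highest (top rival bid is $794.1); payoff $0.
Alternative bid $852.7: Cara is highest, pays the top rival bid $794.1; payoff $708.5 − $794.1 = −$85.6.
Change in payoff = −$85.6 − ($0) = −$85.6.

−$85.6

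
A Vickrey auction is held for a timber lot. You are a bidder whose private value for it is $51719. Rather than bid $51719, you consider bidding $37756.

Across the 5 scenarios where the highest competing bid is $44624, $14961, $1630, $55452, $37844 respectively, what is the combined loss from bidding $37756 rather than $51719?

The deviation costs you only when the competing bid falls strictly between $37756 and $51719; elsewhere both bids give the same outcome.
$44624: truthful payoff $7095, deviation payoff $0 → loss $7095.
$14961: outcomes coincide → loss $0.
$1630: outcomes coincide → loss $0.
$55452: outcomes coincide → loss $0.
$37844: truthful payoff $13875, deviation payoff $0 → loss $13875.
Total loss = $7095 + $13875 = $20970.

$20970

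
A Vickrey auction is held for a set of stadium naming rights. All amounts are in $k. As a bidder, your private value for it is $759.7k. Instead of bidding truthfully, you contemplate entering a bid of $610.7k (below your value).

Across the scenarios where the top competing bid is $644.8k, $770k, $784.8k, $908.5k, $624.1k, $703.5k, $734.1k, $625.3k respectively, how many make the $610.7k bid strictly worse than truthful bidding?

The deviation hurts exactly when the highest competing bid lies strictly between $610.7k and $759.7k — underbidding then forfeits a profitable win.
$644.8k: inside the interval → strictly worse (loss $114.9k).
$770k: above both → same outcome either way.
$784.8k: above both → same outcome either way.
$908.5k: above both → same outcome either way.
$624.1k: inside the interval → strictly worse (loss $135.6k).
$703.5k: inside the interval → strictly worse (loss $56.2k).
$734.1k: inside the interval → strictly worse (loss $25.6k).
$625.3k: inside the interval → strictly worse (loss $134.4k).
Count: 5.

5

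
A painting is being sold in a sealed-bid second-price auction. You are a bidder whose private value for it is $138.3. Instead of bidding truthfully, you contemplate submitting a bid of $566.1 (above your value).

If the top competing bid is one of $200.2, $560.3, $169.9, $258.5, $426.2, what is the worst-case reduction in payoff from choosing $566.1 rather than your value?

$422

$200.2: truthful gives $0, deviation gives −$61.9 → loss $61.9.
$560.3: truthful gives $0, deviation gives −$422 → loss $422.
$169.9: truthful gives $0, deviation gives −$31.6 → loss $31.6.
$258.5: truthful gives $0, deviation gives −$120.2 → loss $120.2.
$426.2: truthful gives $0, deviation gives −$287.9 → loss $287.9.
Maximum loss: $422.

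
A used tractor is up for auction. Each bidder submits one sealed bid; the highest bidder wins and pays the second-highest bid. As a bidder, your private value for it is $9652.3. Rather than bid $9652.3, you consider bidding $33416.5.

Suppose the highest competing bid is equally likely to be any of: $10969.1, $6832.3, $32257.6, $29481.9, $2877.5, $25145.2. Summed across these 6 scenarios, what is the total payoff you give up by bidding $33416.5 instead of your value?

$59244.6

The deviation costs you only when the competing bid falls strictly between $9652.3 and $33416.5; elsewhere both bids give the same outcome.
$10969.1: truthful payoff $0, deviation payoff −$1316.8 → loss $1316.8.
$6832.3: outcomes coincide → loss $0.
$32257.6: truthful payoff $0, deviation payoff −$22605.3 → loss $22605.3.
$29481.9: truthful payoff $0, deviation payoff −$19829.6 → loss $19829.6.
$2877.5: outcomes coincide → loss $0.
$25145.2: truthful payoff $0, deviation payoff −$15492.9 → loss $15492.9.
Total loss = $1316.8 + $22605.3 + $19829.6 + $15492.9 = $59244.6.
Because the price is fixed by the runner-up's bid, deviating from your value can only change a good outcome into a bad one — never the reverse.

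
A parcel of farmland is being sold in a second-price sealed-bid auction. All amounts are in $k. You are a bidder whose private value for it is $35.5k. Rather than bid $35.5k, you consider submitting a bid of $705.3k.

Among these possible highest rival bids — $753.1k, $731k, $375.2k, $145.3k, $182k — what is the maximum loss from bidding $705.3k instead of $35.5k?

$753.1k: same outcome either way → loss $0k.
$731k: same outcome either way → loss $0k.
$375.2k: truthful gives $0k, deviation gives −$339.7k → loss $339.7k.
$145.3k: truthful gives $0k, deviation gives −$109.8k → loss $109.8k.
$182k: truthful gives $0k, deviation gives −$146.5k → loss $146.5k.
Maximum loss: $339.7k.

$339.7k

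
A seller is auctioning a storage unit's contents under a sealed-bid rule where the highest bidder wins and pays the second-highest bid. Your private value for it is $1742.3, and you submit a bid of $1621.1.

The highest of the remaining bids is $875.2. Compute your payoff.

$867.1

Your bid $1621.1 exceeds the highest competing bid $875.2, so you win.
In a second-price auction the winner pays the second-highest bid, $875.2.
Payoff = value − price = $1742.3 − $875.2 = $867.1.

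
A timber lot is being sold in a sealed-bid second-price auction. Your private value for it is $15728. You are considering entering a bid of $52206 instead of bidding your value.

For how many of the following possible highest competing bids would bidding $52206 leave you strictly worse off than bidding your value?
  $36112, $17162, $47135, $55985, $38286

The deviation hurts exactly when the highest competing bid lies strictly between $15728 and $52206 — overbidding then wins at a price above your value.
$36112: inside the interval → strictly worse (loss $20384).
$17162: inside the interval → strictly worse (loss $1434).
$47135: inside the interval → strictly worse (loss $31407).
$55985: above both → same outcome either way.
$38286: inside the interval → strictly worse (loss $22558).
Count: 4.

4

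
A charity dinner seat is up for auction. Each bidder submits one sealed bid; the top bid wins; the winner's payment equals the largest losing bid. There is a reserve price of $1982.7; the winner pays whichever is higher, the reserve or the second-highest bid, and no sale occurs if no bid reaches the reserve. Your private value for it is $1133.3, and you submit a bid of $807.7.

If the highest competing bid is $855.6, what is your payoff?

Your bid $807.7 is below the highest competing bid $855.6, so you lose. Payoff $0.

$0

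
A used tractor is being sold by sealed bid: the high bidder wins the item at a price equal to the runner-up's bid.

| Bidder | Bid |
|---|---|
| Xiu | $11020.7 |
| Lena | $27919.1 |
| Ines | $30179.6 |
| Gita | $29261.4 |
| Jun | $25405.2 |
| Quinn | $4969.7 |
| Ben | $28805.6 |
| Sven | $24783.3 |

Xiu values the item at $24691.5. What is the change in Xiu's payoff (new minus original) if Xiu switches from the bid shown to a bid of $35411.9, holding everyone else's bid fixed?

The highest bid among the other bidders is $30179.6; Xiu's bid doesn't change that.
Original bid $11020.7: Xiu is not highest (top rival bid is $30179.6); payoff $0.
Alternative bid $35411.9: Xiu is highest, pays the top rival bid $30179.6; payoff $24691.5 − $30179.6 = −$5488.1.
Change in payoff = −$5488.1 − ($0) = −$5488.1.

−$5488.1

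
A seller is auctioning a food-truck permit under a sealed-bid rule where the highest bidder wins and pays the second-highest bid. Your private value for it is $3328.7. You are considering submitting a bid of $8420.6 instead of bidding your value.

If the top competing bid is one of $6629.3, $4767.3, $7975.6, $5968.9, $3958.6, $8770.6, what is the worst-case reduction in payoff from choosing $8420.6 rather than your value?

$6629.3: truthful gives $0, deviation gives −$3300.6 → loss $3300.6.
$4767.3: truthful gives $0, deviation gives −$1438.6 → loss $1438.6.
$7975.6: truthful gives $0, deviation gives −$4646.9 → loss $4646.9.
$5968.9: truthful gives $0, deviation gives −$2640.2 → loss $2640.2.
$3958.6: truthful gives $0, deviation gives −$629.9 → loss $629.9.
$8770.6: same outcome either way → loss $0.
Maximum loss: $4646.9.

$4646.9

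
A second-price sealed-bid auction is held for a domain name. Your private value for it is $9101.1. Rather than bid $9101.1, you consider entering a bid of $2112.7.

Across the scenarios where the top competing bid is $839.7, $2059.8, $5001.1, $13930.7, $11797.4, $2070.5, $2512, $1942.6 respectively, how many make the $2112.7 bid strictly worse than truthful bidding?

The deviation hurts exactly when the highest competing bid lies strictly between $2112.7 and $9101.1 — underbidding then forfeits a profitable win.
$839.7: below both → same outcome either way.
$2059.8: below both → same outcome either way.
$5001.1: inside the interval → strictly worse (loss $4100).
$13930.7: above both → same outcome either way.
$11797.4: above both → same outcome either way.
$2070.5: below both → same outcome either way.
$2512: inside the interval → strictly worse (loss $6589.1).
$1942.6: below both → same outcome either way.
Count: 2.

2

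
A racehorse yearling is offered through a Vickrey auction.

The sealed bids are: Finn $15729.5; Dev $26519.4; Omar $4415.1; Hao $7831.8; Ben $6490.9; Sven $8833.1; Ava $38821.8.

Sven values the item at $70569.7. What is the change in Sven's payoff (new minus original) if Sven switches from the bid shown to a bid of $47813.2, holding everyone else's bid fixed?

The highest bid among the other bidders is $38821.8; Sven's bid doesn't change that.
Original bid $8833.1: Sven is not highest (top rival bid is $38821.8); payoff $0.
Alternative bid $47813.2: Sven is highest, pays the top rival bid $38821.8; payoff $70569.7 − $38821.8 = $31747.9.
Change in payoff = $31747.9 − ($0) = $31747.9.

$31747.9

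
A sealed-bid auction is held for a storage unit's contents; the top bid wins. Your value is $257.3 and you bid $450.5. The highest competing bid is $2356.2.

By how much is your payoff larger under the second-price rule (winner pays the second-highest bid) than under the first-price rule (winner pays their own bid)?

$0

Your bid $450.5 is below $2356.2, so you lose under either rule.
Payoff is $0 in both cases; difference = $0.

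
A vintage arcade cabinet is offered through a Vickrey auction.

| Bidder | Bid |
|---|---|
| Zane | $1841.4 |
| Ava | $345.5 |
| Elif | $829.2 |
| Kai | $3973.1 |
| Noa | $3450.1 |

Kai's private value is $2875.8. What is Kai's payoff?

−$574.3

Highest bid: Kai at $3973.1, so Kai wins.
Second-highest bid: Noa at $3450.1 — that is the price the winner pays.
Kai's payoff = value − price = $2875.8 − $3450.1 = −$574.3.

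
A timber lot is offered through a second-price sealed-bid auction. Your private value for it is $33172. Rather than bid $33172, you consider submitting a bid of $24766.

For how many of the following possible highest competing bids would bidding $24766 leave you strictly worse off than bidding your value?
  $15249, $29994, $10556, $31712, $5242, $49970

2

The deviation hurts exactly when the highest competing bid lies strictly between $24766 and $33172 — underbidding then forfeits a profitable win.
$15249: below both → same outcome either way.
$29994: inside the interval → strictly worse (loss $3178).
$10556: below both → same outcome either way.
$31712: inside the interval → strictly worse (loss $1460).
$5242: below both → same outcome either way.
$49970: above both → same outcome either way.
Count: 2.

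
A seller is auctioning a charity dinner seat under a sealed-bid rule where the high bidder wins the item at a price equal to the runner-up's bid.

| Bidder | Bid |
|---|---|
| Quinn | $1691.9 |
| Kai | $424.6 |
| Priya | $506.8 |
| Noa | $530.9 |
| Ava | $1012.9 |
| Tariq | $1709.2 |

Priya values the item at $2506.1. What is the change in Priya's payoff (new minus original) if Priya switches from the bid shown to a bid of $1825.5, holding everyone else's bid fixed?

The highest bid among the other bidders is $1709.2; Priya's bid doesn't change that.
Original bid $506.8: Priya is not highest (top rival bid is $1709.2); payoff $0.
Alternative bid $1825.5: Priya is highest, pays the top rival bid $1709.2; payoff $2506.1 − $1709.2 = $796.9.
Change in payoff = $796.9 − ($0) = $796.9.

$796.9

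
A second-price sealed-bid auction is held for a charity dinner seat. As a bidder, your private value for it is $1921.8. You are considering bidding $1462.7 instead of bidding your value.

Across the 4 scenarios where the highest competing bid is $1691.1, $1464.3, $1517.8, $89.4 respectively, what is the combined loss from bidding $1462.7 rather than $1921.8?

$1092.2

The deviation costs you only when the competing bid falls strictly between $1462.7 and $1921.8; elsewhere both bids give the same outcome.
$1691.1: truthful payoff $230.7, deviation payoff $0 → loss $230.7.
$1464.3: truthful payoff $457.5, deviation payoff $0 → loss $457.5.
$1517.8: truthful payoff $404, deviation payoff $0 → loss $404.
$89.4: outcomes coincide → loss $0.
Total loss = $230.7 + $457.5 + $404 = $1092.2.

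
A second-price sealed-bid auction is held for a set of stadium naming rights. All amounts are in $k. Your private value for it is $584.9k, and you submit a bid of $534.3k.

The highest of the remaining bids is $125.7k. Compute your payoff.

Your bid $534.3k exceeds the highest competing bid $125.7k, so you win.
In a second-price auction the winner pays the second-highest bid, $125.7k.
Payoff = value − price = $584.9k − $125.7k = $459.2k.

$459.2k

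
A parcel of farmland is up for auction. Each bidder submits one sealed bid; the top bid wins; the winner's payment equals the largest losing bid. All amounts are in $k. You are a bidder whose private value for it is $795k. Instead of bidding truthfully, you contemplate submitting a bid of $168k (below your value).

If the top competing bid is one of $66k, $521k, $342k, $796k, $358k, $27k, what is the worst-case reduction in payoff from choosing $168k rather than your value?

$66k: same outcome either way → loss $0k.
$521k: truthful gives $274k, deviation gives $0k → loss $274k.
$342k: truthful gives $453k, deviation gives $0k → loss $453k.
$796k: same outcome either way → loss $0k.
$358k: truthful gives $437k, deviation gives $0k → loss $437k.
$27k: same outcome either way → loss $0k.
Maximum loss: $453k.

$453k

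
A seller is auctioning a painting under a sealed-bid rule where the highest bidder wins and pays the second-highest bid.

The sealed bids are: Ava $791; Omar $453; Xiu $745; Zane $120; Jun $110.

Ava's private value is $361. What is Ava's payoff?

Highest bid: Ava at $791, so Ava wins.
Second-highest bid: Xiu at $745 — that is the price the winner pays.
Ava's payoff = value − price = $361 − $745 = −$384.

−$384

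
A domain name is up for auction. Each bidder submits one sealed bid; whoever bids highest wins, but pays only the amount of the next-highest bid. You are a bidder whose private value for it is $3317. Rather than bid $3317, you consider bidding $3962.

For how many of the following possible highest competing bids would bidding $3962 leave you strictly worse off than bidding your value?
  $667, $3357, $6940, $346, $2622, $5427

The deviation hurts exactly when the highest competing bid lies strictly between $3317 and $3962 — overbidding then wins at a price above your value.
$667: below both → same outcome either way.
$3357: inside the interval → strictly worse (loss $40).
$6940: above both → same outcome either way.
$346: below both → same outcome either way.
$2622: below both → same outcome either way.
$5427: above both → same outcome either way.
Count: 1.

1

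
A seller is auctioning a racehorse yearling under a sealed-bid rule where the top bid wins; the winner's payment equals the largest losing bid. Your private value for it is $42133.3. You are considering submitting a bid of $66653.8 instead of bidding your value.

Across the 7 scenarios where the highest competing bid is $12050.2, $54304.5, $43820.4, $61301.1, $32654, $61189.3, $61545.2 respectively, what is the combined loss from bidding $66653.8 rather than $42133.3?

$71494

The deviation costs you only when the competing bid falls strictly between $42133.3 and $66653.8; elsewhere both bids give the same outcome.
$12050.2: outcomes coincide → loss $0.
$54304.5: truthful payoff $0, deviation payoff −$12171.2 → loss $12171.2.
$43820.4: truthful payoff $0, deviation payoff −$1687.1 → loss $1687.1.
$61301.1: truthful payoff $0, deviation payoff −$19167.8 → loss $19167.8.
$32654: outcomes coincide → loss $0.
$61189.3: truthful payoff $0, deviation payoff −$19056 → loss $19056.
$61545.2: truthful payoff $0, deviation payoff −$19411.9 → loss $19411.9.
Total loss = $12171.2 + $1687.1 + $19167.8 + $19056 + $19411.9 = $71494.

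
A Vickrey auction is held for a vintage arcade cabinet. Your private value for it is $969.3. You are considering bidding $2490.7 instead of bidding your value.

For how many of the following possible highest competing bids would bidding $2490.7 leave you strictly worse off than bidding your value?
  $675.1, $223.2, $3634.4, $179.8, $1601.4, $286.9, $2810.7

1

The deviation hurts exactly when the highest competing bid lies strictly between $969.3 and $2490.7 — overbidding then wins at a price above your value.
$675.1: below both → same outcome either way.
$223.2: below both → same outcome either way.
$3634.4: above both → same outcome either way.
$179.8: below both → same outcome either way.
$1601.4: inside the interval → strictly worse (loss $632.1).
$286.9: below both → same outcome either way.
$2810.7: above both → same outcome either way.
Count: 1.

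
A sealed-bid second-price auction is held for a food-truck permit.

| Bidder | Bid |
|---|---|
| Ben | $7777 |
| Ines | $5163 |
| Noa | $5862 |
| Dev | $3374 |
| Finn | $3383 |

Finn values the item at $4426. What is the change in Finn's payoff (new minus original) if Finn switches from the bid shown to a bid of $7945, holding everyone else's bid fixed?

−$3351

The highest bid among the other bidders is $7777; Finn's bid doesn't change that.
Original bid $3383: Finn is not highest (top rival bid is $7777); payoff $0.
Alternative bid $7945: Finn is highest, pays the top rival bid $7777; payoff $4426 − $7777 = −$3351.
Change in payoff = −$3351 − ($0) = −$3351.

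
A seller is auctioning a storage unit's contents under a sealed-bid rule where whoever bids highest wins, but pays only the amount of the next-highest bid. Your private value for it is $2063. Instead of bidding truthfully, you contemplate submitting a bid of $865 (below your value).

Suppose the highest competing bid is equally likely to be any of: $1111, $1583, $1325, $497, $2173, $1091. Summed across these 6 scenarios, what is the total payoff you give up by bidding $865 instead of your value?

$3142

The deviation costs you only when the competing bid falls strictly between $865 and $2063; elsewhere both bids give the same outcome.
$1111: truthful payoff $952, deviation payoff $0 → loss $952.
$1583: truthful payoff $480, deviation payoff $0 → loss $480.
$1325: truthful payoff $738, deviation payoff $0 → loss $738.
$497: outcomes coincide → loss $0.
$2173: outcomes coincide → loss $0.
$1091: truthful payoff $972, deviation payoff $0 → loss $972.
Total loss = $952 + $480 + $738 + $972 = $3142.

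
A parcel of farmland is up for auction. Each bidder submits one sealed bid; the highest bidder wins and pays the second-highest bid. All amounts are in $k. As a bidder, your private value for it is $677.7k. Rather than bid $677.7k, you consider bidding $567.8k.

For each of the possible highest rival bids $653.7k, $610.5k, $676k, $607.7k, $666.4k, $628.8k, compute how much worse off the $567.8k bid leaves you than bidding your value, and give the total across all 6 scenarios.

The deviation costs you only when the competing bid falls strictly between $567.8k and $677.7k; elsewhere both bids give the same outcome.
$653.7k: truthful payoff $24k, deviation payoff $0k → loss $24k.
$610.5k: truthful payoff $67.2k, deviation payoff $0k → loss $67.2k.
$676k: truthful payoff $1.7k, deviation payoff $0k → loss $1.7k.
$607.7k: truthful payoff $70k, deviation payoff $0k → loss $70k.
$666.4k: truthful payoff $11.3k, deviation payoff $0k → loss $11.3k.
$628.8k: truthful payoff $48.9k, deviation payoff $0k → loss $48.9k.
Total loss = $24k + $67.2k + $1.7k + $70k + $11.3k + $48.9k = $223.1k.

$223.1k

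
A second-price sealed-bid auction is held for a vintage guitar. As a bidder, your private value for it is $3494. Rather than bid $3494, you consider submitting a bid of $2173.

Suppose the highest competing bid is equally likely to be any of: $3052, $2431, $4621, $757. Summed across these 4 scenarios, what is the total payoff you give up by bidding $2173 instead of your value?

The deviation costs you only when the competing bid falls strictly between $2173 and $3494; elsewhere both bids give the same outcome.
$3052: truthful payoff $442, deviation payoff $0 → loss $442.
$2431: truthful payoff $1063, deviation payoff $0 → loss $1063.
$4621: outcomes coincide → loss $0.
$757: outcomes coincide → loss $0.
Total loss = $442 + $1063 = $1505.
In a second-price auction your bid sets only whether you win, not what you pay, so bidding your true value is weakly dominant.

$1505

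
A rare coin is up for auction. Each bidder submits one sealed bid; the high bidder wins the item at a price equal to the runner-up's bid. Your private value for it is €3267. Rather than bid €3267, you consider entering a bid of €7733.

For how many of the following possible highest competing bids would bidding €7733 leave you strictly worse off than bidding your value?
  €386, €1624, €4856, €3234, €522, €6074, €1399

The deviation hurts exactly when the highest competing bid lies strictly between €3267 and €7733 — overbidding then wins at a price above your value.
€386: below both → same outcome either way.
€1624: below both → same outcome either way.
€4856: inside the interval → strictly worse (loss €1589).
€3234: below both → same outcome either way.
€522: below both → same outcome either way.
€6074: inside the interval → strictly worse (loss €2807).
€1399: below both → same outcome either way.
Count: 2.

2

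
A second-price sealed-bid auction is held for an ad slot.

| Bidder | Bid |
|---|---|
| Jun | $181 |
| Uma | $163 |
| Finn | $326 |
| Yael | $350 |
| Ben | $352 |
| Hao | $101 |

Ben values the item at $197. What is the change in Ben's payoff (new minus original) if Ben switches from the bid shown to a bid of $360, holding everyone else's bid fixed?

$0

The highest bid among the other bidders is $350; Ben's bid doesn't change that.
Original bid $352: Ben is highest, pays the top rival bid $350; payoff $197 − $350 = −$153.
Alternative bid $360: Ben is highest, pays the top rival bid $350; payoff $197 − $350 = −$153.
Change in payoff = −$153 − (−$153) = $0.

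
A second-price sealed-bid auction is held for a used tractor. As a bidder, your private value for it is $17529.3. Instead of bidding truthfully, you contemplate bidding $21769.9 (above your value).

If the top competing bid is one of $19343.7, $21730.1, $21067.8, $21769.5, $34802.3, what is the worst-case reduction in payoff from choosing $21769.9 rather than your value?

$4240.2

$19343.7: truthful gives $0, deviation gives −$1814.4 → loss $1814.4.
$21730.1: truthful gives $0, deviation gives −$4200.8 → loss $4200.8.
$21067.8: truthful gives $0, deviation gives −$3538.5 → loss $3538.5.
$21769.5: truthful gives $0, deviation gives −$4240.2 → loss $4240.2.
$34802.3: same outcome either way → loss $0.
Maximum loss: $4240.2.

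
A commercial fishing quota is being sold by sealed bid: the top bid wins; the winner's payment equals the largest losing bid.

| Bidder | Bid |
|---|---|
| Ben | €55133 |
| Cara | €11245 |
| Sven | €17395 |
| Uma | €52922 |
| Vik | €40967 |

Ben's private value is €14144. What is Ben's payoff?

−€38778

Highest bid: Ben at €55133, so Ben wins.
Second-highest bid: Uma at €52922 — that is the price the winner pays.
Ben's payoff = value − price = €14144 − €52922 = −€38778.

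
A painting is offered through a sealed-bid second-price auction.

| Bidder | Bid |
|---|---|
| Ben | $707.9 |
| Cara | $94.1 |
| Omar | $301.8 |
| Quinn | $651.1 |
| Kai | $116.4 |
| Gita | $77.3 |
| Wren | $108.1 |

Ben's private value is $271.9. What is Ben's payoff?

Highest bid: Ben at $707.9, so Ben wins.
Second-highest bid: Quinn at $651.1 — that is the price the winner pays.
Ben's payoff = value − price = $271.9 − $651.1 = −$379.2.

−$379.2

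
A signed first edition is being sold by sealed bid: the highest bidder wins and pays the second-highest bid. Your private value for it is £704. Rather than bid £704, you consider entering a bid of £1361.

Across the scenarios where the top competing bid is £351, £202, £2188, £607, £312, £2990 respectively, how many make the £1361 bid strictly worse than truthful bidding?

The deviation hurts exactly when the highest competing bid lies strictly between £704 and £1361 — overbidding then wins at a price above your value.
£351: below both → same outcome either way.
£202: below both → same outcome either way.
£2188: above both → same outcome either way.
£607: below both → same outcome either way.
£312: below both → same outcome either way.
£2990: above both → same outcome either way.
Count: 0.

0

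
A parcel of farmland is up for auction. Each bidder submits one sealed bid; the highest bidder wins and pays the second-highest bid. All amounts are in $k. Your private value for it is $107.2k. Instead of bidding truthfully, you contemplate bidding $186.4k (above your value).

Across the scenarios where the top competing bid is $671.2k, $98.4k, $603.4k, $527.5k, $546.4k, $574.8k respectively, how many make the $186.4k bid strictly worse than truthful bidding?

0

The deviation hurts exactly when the highest competing bid lies strictly between $107.2k and $186.4k — overbidding then wins at a price above your value.
$671.2k: above both → same outcome either way.
$98.4k: below both → same outcome either way.
$603.4k: above both → same outcome either way.
$527.5k: above both → same outcome either way.
$546.4k: above both → same outcome either way.
$574.8k: above both → same outcome either way.
Count: 0.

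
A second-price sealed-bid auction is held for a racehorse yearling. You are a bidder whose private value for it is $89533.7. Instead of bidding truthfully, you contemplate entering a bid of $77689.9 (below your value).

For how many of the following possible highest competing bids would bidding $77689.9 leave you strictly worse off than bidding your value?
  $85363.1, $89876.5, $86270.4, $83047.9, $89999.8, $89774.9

3

The deviation hurts exactly when the highest competing bid lies strictly between $77689.9 and $89533.7 — underbidding then forfeits a profitable win.
$85363.1: inside the interval → strictly worse (loss $4170.6).
$89876.5: above both → same outcome either way.
$86270.4: inside the interval → strictly worse (loss $3263.3).
$83047.9: inside the interval → strictly worse (loss $6485.8).
$89999.8: above both → same outcome either way.
$89774.9: above both → same outcome either way.
Count: 3.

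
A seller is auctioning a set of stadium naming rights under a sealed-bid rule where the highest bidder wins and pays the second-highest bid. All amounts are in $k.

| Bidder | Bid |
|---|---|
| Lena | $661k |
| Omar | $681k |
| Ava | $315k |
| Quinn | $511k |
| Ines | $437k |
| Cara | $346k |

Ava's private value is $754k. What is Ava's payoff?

Highest bid: Omar at $681k, so Omar wins.
Second-highest bid: Lena at $661k — that is the price the winner pays.
Ava did not win, so Ava pays nothing and receives nothing: payoff $0k.

$0k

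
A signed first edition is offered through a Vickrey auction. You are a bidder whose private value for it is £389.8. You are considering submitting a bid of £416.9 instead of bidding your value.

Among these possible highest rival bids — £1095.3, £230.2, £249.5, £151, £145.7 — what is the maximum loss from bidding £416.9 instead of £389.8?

£1095.3: same outcome either way → loss £0.
£230.2: same outcome either way → loss £0.
£249.5: same outcome either way → loss £0.
£151: same outcome either way → loss £0.
£145.7: same outcome either way → loss £0.
Maximum loss: £0.

£0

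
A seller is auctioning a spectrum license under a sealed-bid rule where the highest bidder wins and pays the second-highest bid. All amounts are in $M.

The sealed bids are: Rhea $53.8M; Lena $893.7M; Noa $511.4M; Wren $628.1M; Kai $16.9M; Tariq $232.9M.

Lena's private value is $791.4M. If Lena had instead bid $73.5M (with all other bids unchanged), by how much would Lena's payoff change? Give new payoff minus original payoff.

−$163.3M

The highest bid among the other bidders is $628.1M; Lena's bid doesn't change that.
Original bid $893.7M: Lena is highest, pays the top rival bid $628.1M; payoff $791.4M − $628.1M = $163.3M.
Alternative bid $73.5M: Lena is not highest (top rival bid is $628.1M); payoff $0M.
Change in payoff = $0M − ($163.3M) = −$163.3M.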